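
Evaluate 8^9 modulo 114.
56

Repeated squaring. Binary of 9 = 1001.
8^1 ≡ 8 (mod 114); 8^2 ≡ 64 (mod 114); 8^4 ≡ 106 (mod 114); 8^8 ≡ 64 (mod 114)
8^9 = 8^1 × 8^8 ≡ 56 (mod 114)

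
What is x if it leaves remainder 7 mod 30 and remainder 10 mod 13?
127

Using Chinese Remainder Theorem:
M = 30 × 13 = 390
M1 = 13, M2 = 30
y1 = 13^(-1) mod 30 = 7
y2 = 30^(-1) mod 13 = 10
x = (7×13×7 + 10×30×10) mod 390 = 127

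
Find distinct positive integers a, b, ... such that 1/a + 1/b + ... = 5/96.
1/20 + 1/480

Greedy algorithm:
5/96: ceiling(96/5) = 20, use 1/20
1/480: ceiling(480/1) = 480, use 1/480
Result: 5/96 = 1/20 + 1/480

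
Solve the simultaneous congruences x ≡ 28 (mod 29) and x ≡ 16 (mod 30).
376

Using Chinese Remainder Theorem:
M = 29 × 30 = 870
M1 = 30, M2 = 29
y1 = 30^(-1) mod 29 = 1
y2 = 29^(-1) mod 30 = 29
x = (28×30×1 + 16×29×29) mod 870 = 376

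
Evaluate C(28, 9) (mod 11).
0

Using Lucas' theorem:
Write n=28 and k=9 in base 11:
n in base 11: [2, 6]
k in base 11: [0, 9]
C(28,9) mod 11 = ∏ C(n_i, k_i) mod 11
Digit binomials (mod 11): C(2,0) = 1; C(6,9) = 0 (k_i > n_i)
Product: 1 × 0 = 0 ≡ 0 (mod 11)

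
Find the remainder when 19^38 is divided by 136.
81

Repeated squaring. Binary of 38 = 100110.
19^1 ≡ 19 (mod 136); 19^2 ≡ 89 (mod 136); 19^4 ≡ 33 (mod 136); 19^8 ≡ 1 (mod 136); 19^16 ≡ 1 (mod 136); 19^32 ≡ 1 (mod 136)
19^38 = 19^2 × 19^4 × 19^32 ≡ 81 (mod 136)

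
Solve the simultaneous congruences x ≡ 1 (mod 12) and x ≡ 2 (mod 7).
37

Using Chinese Remainder Theorem:
M = 12 × 7 = 84
M1 = 7, M2 = 12
y1 = 7^(-1) mod 12 = 7
y2 = 12^(-1) mod 7 = 3
x = (1×7×7 + 2×12×3) mod 84 = 37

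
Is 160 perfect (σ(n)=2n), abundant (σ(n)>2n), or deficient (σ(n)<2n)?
abundant

Proper divisors of 160: sum = 1 + 2 + 4 + 5 + 8 + 10 + 16 + 20 + 32 + 40 + 80 = 218
Since 218 > 160, 160 is abundant.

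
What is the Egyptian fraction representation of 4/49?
1/13 + 1/213 + 1/67841 + 1/9204734721

Greedy algorithm:
4/49: ceiling(49/4) = 13, use 1/13
3/637: ceiling(637/3) = 213, use 1/213
2/135681: ceiling(135681/2) = 67841, use 1/67841
1/9204734721: ceiling(9204734721/1) = 9204734721, use 1/9204734721
Result: 4/49 = 1/13 + 1/213 + 1/67841 + 1/9204734721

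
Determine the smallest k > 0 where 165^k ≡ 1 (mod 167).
166

167 is prime, so ord(165) divides φ(167) = 166.
Divisors of 166: 1, 2, 83, 166.
Repeated squaring: 165^1 ≡ 165, 165^2 ≡ 4, 165^4 ≡ 16, 165^8 ≡ 89, 165^16 ≡ 72, 165^32 ≡ 7, 165^64 ≡ 49, 165^128 ≡ 63 (mod 167).
Test 165^d mod 167 for each divisor d in increasing order:
165^1 ≡ 165
165^2 ≡ 4
165^83 = 165^64·165^16·165^2·165^1 ≡ 166
165^166 = 165^128·165^32·165^4·165^2 ≡ 1  ← first divisor giving 1
The order is 166.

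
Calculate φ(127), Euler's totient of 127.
126

127 = 127
φ(n) = n × ∏(1 - 1/p) for each prime p dividing n
φ(127) = 127 × (1 - 1/127) = 126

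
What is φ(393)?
260

393 = 3 × 131
φ(n) = n × ∏(1 - 1/p) for each prime p dividing n
φ(393) = 393 × (1 - 1/3) × (1 - 1/131) = 260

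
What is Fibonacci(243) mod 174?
92

Matrix identity: Q^n = [[F_(n+1), F_n], [F_n, F_(n-1)]] with Q = [[1,1],[1,0]].
n = 243 = 11110011₂. Square-and-multiply, entries mod 174:
Q^1 = [[1,1],[1,0]]
Q^3 = (Q^1)²·Q = [[3,2],[2,1]]
Q^7 = (Q^3)²·Q = [[21,13],[13,8]]
Q^15 = (Q^7)²·Q = [[117,88],[88,29]]
Q^30 = (Q^15)² = [[31,146],[146,59]]
Q^60 = (Q^30)² = [[5,90],[90,89]]
Q^121 = (Q^60)²·Q = [[55,121],[121,108]]
Q^243 = (Q^121)²·Q = [[153,92],[92,61]]
F_243 mod 174 = Q^243[0][1] = 92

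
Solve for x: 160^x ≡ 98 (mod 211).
117

Baby-step giant-step with step n = ⌈√211⌉ = 15.
Baby steps 160^j mod 211 (j:value) for j=0..14: 0:1, 1:160, 2:69, 3:68, 4:119, 5:50, 6:193, 7:74, 8:24, 9:42, 10:179, 11:155, 12:113, 13:145, 14:201.
Giant-step multiplier: 160^(-15) ≡ 160^(210-15) = 160^195 ≡ 12 (mod 211).
Giant steps γ_i = 98·12^i mod 211: γ_0=98, γ_1=121, γ_2=186, γ_3=122, γ_4=198, γ_5=55, γ_6=27, γ_7=113 (in table at j=12).
x = i·n + j = 7·15 + 12 = 117.
Check: 160^117 ≡ 98 (mod 211).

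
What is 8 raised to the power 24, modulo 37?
1

Repeated squaring. Binary of 24 = 11000.
8^1 ≡ 8 (mod 37); 8^2 ≡ 27 (mod 37); 8^4 ≡ 26 (mod 37); 8^8 ≡ 10 (mod 37); 8^16 ≡ 26 (mod 37)
8^24 = 8^8 × 8^16 ≡ 1 (mod 37)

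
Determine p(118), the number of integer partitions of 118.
1482074143

p(n) counts ways to write n as a sum of positive integers (order ignored).
Euler's pentagonal recurrence: p(k) = p(k-1) + p(k-2) - p(k-5) - p(k-7) + p(k-12) + p(k-15) - ... (offsets j(3j∓1)/2, signs ++--, p(0)=1, p(<0)=0).
DP table for k = 0..117: p(0)=1, p(1)=1, p(2)=2, p(3)=3, p(4)=5, p(5)=7, p(6)=11, p(7)=15, p(8)=22, p(9)=30, p(10)=42, p(11)=56, p(12)=77, p(13)=101, p(14)=135, p(15)=176, p(16)=231, p(17)=297, p(18)=385, p(19)=490, p(20)=627, p(21)=792, p(22)=1002, p(23)=1255, p(24)=1575, p(25)=1958, p(26)=2436, p(27)=3010, p(28)=3718, p(29)=4565, p(30)=5604, p(31)=6842, p(32)=8349, p(33)=10143, p(34)=12310, p(35)=14883, p(36)=17977, p(37)=21637, p(38)=26015, p(39)=31185, p(40)=37338, p(41)=44583, p(42)=53174, p(43)=63261, p(44)=75175, p(45)=89134, p(46)=105558, p(47)=124754, p(48)=147273, p(49)=173525, p(50)=204226, p(51)=239943, p(52)=281589, p(53)=329931, p(54)=386155, p(55)=451276, p(56)=526823, p(57)=614154, p(58)=715220, p(59)=831820, p(60)=966467, p(61)=1121505, p(62)=1300156, p(63)=1505499, p(64)=1741630, p(65)=2012558, p(66)=2323520, p(67)=2679689, p(68)=3087735, p(69)=3554345, p(70)=4087968, p(71)=4697205, p(72)=5392783, p(73)=6185689, p(74)=7089500, p(75)=8118264, p(76)=9289091, p(77)=10619863, p(78)=12132164, p(79)=13848650, p(80)=15796476, p(81)=18004327, p(82)=20506255, p(83)=23338469, p(84)=26543660, p(85)=30167357, p(86)=34262962, p(87)=38887673, p(88)=44108109, p(89)=49995925, p(90)=56634173, p(91)=64112359, p(92)=72533807, p(93)=82010177, p(94)=92669720, p(95)=104651419, p(96)=118114304, p(97)=133230930, p(98)=150198136, p(99)=169229875, p(100)=190569292, p(101)=214481126, p(102)=241265379, p(103)=271248950, p(104)=304801365, p(105)=342325709, p(106)=384276336, p(107)=431149389, p(108)=483502844, p(109)=541946240, p(110)=607163746, p(111)=679903203, p(112)=761002156, p(113)=851376628, p(114)=952050665, p(115)=1064144451, p(116)=1188908248, p(117)=1327710076.
Final step: p(118) = p(117) + p(116) - p(113) - p(111) + p(106) + p(103) - p(96) - p(92) + p(83) + p(78) - p(67) - p(61) + p(48) + p(41) - p(26) - p(18) + p(1)
= 1327710076 + 1188908248 - 851376628 - 679903203 + 384276336 + 271248950 - 118114304 - 72533807 + 23338469 + 12132164 - 2679689 - 1121505 + 147273 + 44583 - 2436 - 385 + 1
= 1482074143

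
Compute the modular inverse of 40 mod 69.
19

gcd(40, 69) = 1, so the inverse exists.
Extended Euclidean algorithm on (69, 40):
69 = 1 × 40 + 29  ⟹  29 = (1)·69 + (-1)·40
40 = 1 × 29 + 11  ⟹  11 = (-1)·69 + (2)·40
29 = 2 × 11 + 7  ⟹  7 = (3)·69 + (-5)·40
11 = 1 × 7 + 4  ⟹  4 = (-4)·69 + (7)·40
7 = 1 × 4 + 3  ⟹  3 = (7)·69 + (-12)·40
4 = 1 × 3 + 1  ⟹  1 = (-11)·69 + (19)·40
So (19)·40 ≡ 1 (mod 69), i.e. 40^(-1) ≡ 19 (mod 69).
Check: 40 × 19 = 760 ≡ 1 (mod 69)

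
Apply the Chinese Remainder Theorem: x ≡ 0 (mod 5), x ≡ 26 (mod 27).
80

Using Chinese Remainder Theorem:
M = 5 × 27 = 135
M1 = 27, M2 = 5
y1 = 27^(-1) mod 5 = 3
y2 = 5^(-1) mod 27 = 11
x = (0×27×3 + 26×5×11) mod 135 = 80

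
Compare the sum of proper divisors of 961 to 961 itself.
deficient

Proper divisors of 961: sum = 1 + 31 = 32
Since 32 < 961, 961 is deficient.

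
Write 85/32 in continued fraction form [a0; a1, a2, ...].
[2; 1, 1, 1, 10]

Euclidean algorithm steps:
85 = 2 × 32 + 21
32 = 1 × 21 + 11
21 = 1 × 11 + 10
11 = 1 × 10 + 1
10 = 10 × 1 + 0
Continued fraction: [2; 1, 1, 1, 10]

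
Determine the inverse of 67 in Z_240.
43

gcd(67, 240) = 1, so the inverse exists.
Extended Euclidean algorithm on (240, 67):
240 = 3 × 67 + 39  ⟹  39 = (1)·240 + (-3)·67
67 = 1 × 39 + 28  ⟹  28 = (-1)·240 + (4)·67
39 = 1 × 28 + 11  ⟹  11 = (2)·240 + (-7)·67
28 = 2 × 11 + 6  ⟹  6 = (-5)·240 + (18)·67
11 = 1 × 6 + 5  ⟹  5 = (7)·240 + (-25)·67
6 = 1 × 5 + 1  ⟹  1 = (-12)·240 + (43)·67
So (43)·67 ≡ 1 (mod 240), i.e. 67^(-1) ≡ 43 (mod 240).
Check: 67 × 43 = 2881 ≡ 1 (mod 240)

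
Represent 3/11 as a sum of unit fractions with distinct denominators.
1/4 + 1/44

Greedy algorithm:
3/11: ceiling(11/3) = 4, use 1/4
1/44: ceiling(44/1) = 44, use 1/44
Result: 3/11 = 1/4 + 1/44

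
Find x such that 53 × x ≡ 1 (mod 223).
101

gcd(53, 223) = 1, so the inverse exists.
Extended Euclidean algorithm on (223, 53):
223 = 4 × 53 + 11  ⟹  11 = (1)·223 + (-4)·53
53 = 4 × 11 + 9  ⟹  9 = (-4)·223 + (17)·53
11 = 1 × 9 + 2  ⟹  2 = (5)·223 + (-21)·53
9 = 4 × 2 + 1  ⟹  1 = (-24)·223 + (101)·53
So (101)·53 ≡ 1 (mod 223), i.e. 53^(-1) ≡ 101 (mod 223).
Check: 53 × 101 = 5353 ≡ 1 (mod 223)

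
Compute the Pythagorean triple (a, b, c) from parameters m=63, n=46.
(1853, 5796, 6085)

Euclid's formula: a = m² - n², b = 2mn, c = m² + n²
m = 63, n = 46
a = 63² - 46² = 3969 - 2116 = 1853
b = 2 × 63 × 46 = 5796
c = 63² + 46² = 3969 + 2116 = 6085
Verification: 1853² + 5796² = 3433609 + 33593616 = 37027225 = 6085² ✓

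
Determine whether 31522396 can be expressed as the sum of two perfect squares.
Not possible

Factorization: 31522396 = 2^2 × 199^3
By Fermat: n is sum of two squares iff every prime p ≡ 3 (mod 4) appears to even power.
Prime(s) ≡ 3 (mod 4) with odd exponent: [(199, 3)]
Therefore 31522396 cannot be expressed as a² + b².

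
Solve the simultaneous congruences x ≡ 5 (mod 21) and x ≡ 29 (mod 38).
257

Using Chinese Remainder Theorem:
M = 21 × 38 = 798
M1 = 38, M2 = 21
y1 = 38^(-1) mod 21 = 5
y2 = 21^(-1) mod 38 = 29
x = (5×38×5 + 29×21×29) mod 798 = 257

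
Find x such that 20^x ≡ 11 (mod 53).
50

Baby-step giant-step with step n = ⌈√53⌉ = 8.
Baby steps 20^j mod 53 (j:value) for j=0..7: 0:1, 1:20, 2:29, 3:50, 4:46, 5:19, 6:9, 7:21.
Giant-step multiplier: 20^(-8) ≡ 20^(52-8) = 20^44 ≡ 13 (mod 53).
Giant steps γ_i = 11·13^i mod 53: γ_0=11, γ_1=37, γ_2=4, γ_3=52, γ_4=40, γ_5=43, γ_6=29 (in table at j=2).
x = i·n + j = 6·8 + 2 = 50.
Check: 20^50 ≡ 11 (mod 53).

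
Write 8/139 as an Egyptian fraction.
1/18 + 1/501 + 1/417834

Greedy algorithm:
8/139: ceiling(139/8) = 18, use 1/18
5/2502: ceiling(2502/5) = 501, use 1/501
1/417834: ceiling(417834/1) = 417834, use 1/417834
Result: 8/139 = 1/18 + 1/501 + 1/417834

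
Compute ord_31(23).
10

31 is prime, so ord(23) divides φ(31) = 30.
Divisors of 30: 1, 2, 3, 5, 6, 10, 15, 30.
Repeated squaring: 23^1 ≡ 23, 23^2 ≡ 2, 23^4 ≡ 4, 23^8 ≡ 16, 23^16 ≡ 8 (mod 31).
Test 23^d mod 31 for each divisor d in increasing order:
23^1 ≡ 23
23^2 ≡ 2
23^3 = 23^2·23^1 ≡ 15
23^5 = 23^4·23^1 ≡ 30
23^6 = 23^4·23^2 ≡ 8
23^10 = 23^8·23^2 ≡ 1  ← first divisor giving 1
The order is 10.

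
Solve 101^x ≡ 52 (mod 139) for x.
30

Baby-step giant-step with step n = ⌈√139⌉ = 12.
Baby steps 101^j mod 139 (j:value) for j=0..11: 0:1, 1:101, 2:54, 3:33, 4:136, 5:114, 6:116, 7:40, 8:9, 9:75, 10:69, 11:19.
Giant-step multiplier: 101^(-12) ≡ 101^(138-12) = 101^126 ≡ 36 (mod 139).
Giant steps γ_i = 52·36^i mod 139: γ_0=52, γ_1=65, γ_2=116 (in table at j=6).
x = i·n + j = 2·12 + 6 = 30.
Check: 101^30 ≡ 52 (mod 139).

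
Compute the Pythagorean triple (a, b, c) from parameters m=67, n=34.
(3333, 4556, 5645)

Euclid's formula: a = m² - n², b = 2mn, c = m² + n²
m = 67, n = 34
a = 67² - 34² = 4489 - 1156 = 3333
b = 2 × 67 × 34 = 4556
c = 67² + 34² = 4489 + 1156 = 5645
Verification: 3333² + 4556² = 11108889 + 20757136 = 31866025 = 5645² ✓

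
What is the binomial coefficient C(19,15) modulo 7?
5

Using Lucas' theorem:
Write n=19 and k=15 in base 7:
n in base 7: [2, 5]
k in base 7: [2, 1]
C(19,15) mod 7 = ∏ C(n_i, k_i) mod 7
Digit binomials (mod 7): C(2,2) = 1; C(5,1) = 5
Product: 1 × 5 = 5 ≡ 5 (mod 7)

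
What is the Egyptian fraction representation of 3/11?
1/4 + 1/44

Greedy algorithm:
3/11: ceiling(11/3) = 4, use 1/4
1/44: ceiling(44/1) = 44, use 1/44
Result: 3/11 = 1/4 + 1/44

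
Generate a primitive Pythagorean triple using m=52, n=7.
(2655, 728, 2753)

Euclid's formula: a = m² - n², b = 2mn, c = m² + n²
m = 52, n = 7
a = 52² - 7² = 2704 - 49 = 2655
b = 2 × 52 × 7 = 728
c = 52² + 7² = 2704 + 49 = 2753
Verification: 2655² + 728² = 7049025 + 529984 = 7579009 = 2753² ✓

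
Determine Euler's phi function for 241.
240

241 = 241
φ(n) = n × ∏(1 - 1/p) for each prime p dividing n
φ(241) = 241 × (1 - 1/241) = 240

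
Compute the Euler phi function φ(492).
160

492 = 2^2 × 3 × 41
φ(n) = n × ∏(1 - 1/p) for each prime p dividing n
φ(492) = 492 × (1 - 1/2) × (1 - 1/3) × (1 - 1/41) = 160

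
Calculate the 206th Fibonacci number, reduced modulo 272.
217

Matrix identity: Q^n = [[F_(n+1), F_n], [F_n, F_(n-1)]] with Q = [[1,1],[1,0]].
n = 206 = 11001110₂. Square-and-multiply, entries mod 272:
Q^1 = [[1,1],[1,0]]
Q^3 = (Q^1)²·Q = [[3,2],[2,1]]
Q^6 = (Q^3)² = [[13,8],[8,5]]
Q^12 = (Q^6)² = [[233,144],[144,89]]
Q^25 = (Q^12)²·Q = [[81,225],[225,128]]
Q^51 = (Q^25)²·Q = [[35,66],[66,241]]
Q^103 = (Q^51)²·Q = [[133,141],[141,264]]
Q^206 = (Q^103)² = [[34,217],[217,89]]
F_206 mod 272 = Q^206[0][1] = 217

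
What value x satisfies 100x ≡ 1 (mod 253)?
210

gcd(100, 253) = 1, so the inverse exists.
Extended Euclidean algorithm on (253, 100):
253 = 2 × 100 + 53  ⟹  53 = (1)·253 + (-2)·100
100 = 1 × 53 + 47  ⟹  47 = (-1)·253 + (3)·100
53 = 1 × 47 + 6  ⟹  6 = (2)·253 + (-5)·100
47 = 7 × 6 + 5  ⟹  5 = (-15)·253 + (38)·100
6 = 1 × 5 + 1  ⟹  1 = (17)·253 + (-43)·100
So (-43)·100 ≡ 1 (mod 253), i.e. 100^(-1) ≡ -43 ≡ 210 (mod 253).
Check: 100 × 210 = 21000 ≡ 1 (mod 253)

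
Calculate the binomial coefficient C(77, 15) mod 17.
0

Using Lucas' theorem:
Write n=77 and k=15 in base 17:
n in base 17: [4, 9]
k in base 17: [0, 15]
C(77,15) mod 17 = ∏ C(n_i, k_i) mod 17
Digit binomials (mod 17): C(4,0) = 1; C(9,15) = 0 (k_i > n_i)
Product: 1 × 0 = 0 ≡ 0 (mod 17)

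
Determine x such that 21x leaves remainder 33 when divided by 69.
x ≡ 18 (mod 23)

gcd(21, 69) = 3, which divides 33, so solutions exist.
Divide through by 3: 7x ≡ 11 (mod 23).
Find 7^(-1) mod 23 by the extended Euclidean algorithm:
23 = 3 × 7 + 2  ⟹  2 = (1)·23 + (-3)·7
7 = 3 × 2 + 1  ⟹  1 = (-3)·23 + (10)·7
So (10)·7 ≡ 1 (mod 23), i.e. 7^(-1) ≡ 10 (mod 23).
x ≡ 10 × 11 = 110 ≡ 18 (mod 23).
Check: 21 × 18 = 378 ≡ 33 (mod 69).
x ≡ 18 (mod 23), giving 3 solutions mod 69.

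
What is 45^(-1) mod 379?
219

gcd(45, 379) = 1, so the inverse exists.
Extended Euclidean algorithm on (379, 45):
379 = 8 × 45 + 19  ⟹  19 = (1)·379 + (-8)·45
45 = 2 × 19 + 7  ⟹  7 = (-2)·379 + (17)·45
19 = 2 × 7 + 5  ⟹  5 = (5)·379 + (-42)·45
7 = 1 × 5 + 2  ⟹  2 = (-7)·379 + (59)·45
5 = 2 × 2 + 1  ⟹  1 = (19)·379 + (-160)·45
So (-160)·45 ≡ 1 (mod 379), i.e. 45^(-1) ≡ -160 ≡ 219 (mod 379).
Check: 45 × 219 = 9855 ≡ 1 (mod 379)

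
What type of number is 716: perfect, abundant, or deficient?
deficient

Proper divisors of 716: sum = 1 + 2 + 4 + 179 + 358 = 544
Since 544 < 716, 716 is deficient.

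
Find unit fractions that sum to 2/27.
1/14 + 1/378

Greedy algorithm:
2/27: ceiling(27/2) = 14, use 1/14
1/378: ceiling(378/1) = 378, use 1/378
Result: 2/27 = 1/14 + 1/378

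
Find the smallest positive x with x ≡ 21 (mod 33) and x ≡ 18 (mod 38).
1044

Using Chinese Remainder Theorem:
M = 33 × 38 = 1254
M1 = 38, M2 = 33
y1 = 38^(-1) mod 33 = 20
y2 = 33^(-1) mod 38 = 15
x = (21×38×20 + 18×33×15) mod 1254 = 1044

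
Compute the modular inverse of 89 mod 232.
73

gcd(89, 232) = 1, so the inverse exists.
Extended Euclidean algorithm on (232, 89):
232 = 2 × 89 + 54  ⟹  54 = (1)·232 + (-2)·89
89 = 1 × 54 + 35  ⟹  35 = (-1)·232 + (3)·89
54 = 1 × 35 + 19  ⟹  19 = (2)·232 + (-5)·89
35 = 1 × 19 + 16  ⟹  16 = (-3)·232 + (8)·89
19 = 1 × 16 + 3  ⟹  3 = (5)·232 + (-13)·89
16 = 5 × 3 + 1  ⟹  1 = (-28)·232 + (73)·89
So (73)·89 ≡ 1 (mod 232), i.e. 89^(-1) ≡ 73 (mod 232).
Check: 89 × 73 = 6497 ≡ 1 (mod 232)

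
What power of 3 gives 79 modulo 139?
126

Baby-step giant-step with step n = ⌈√139⌉ = 12.
Baby steps 3^j mod 139 (j:value) for j=0..11: 0:1, 1:3, 2:9, 3:27, 4:81, 5:104, 6:34, 7:102, 8:28, 9:84, 10:113, 11:61.
Giant-step multiplier: 3^(-12) ≡ 3^(138-12) = 3^126 ≡ 79 (mod 139).
Giant steps γ_i = 79·79^i mod 139: γ_0=79, γ_1=125, γ_2=6, γ_3=57, γ_4=55, γ_5=36, γ_6=64, γ_7=52, γ_8=77, γ_9=106, γ_10=34 (in table at j=6).
x = i·n + j = 10·12 + 6 = 126.
Check: 3^126 ≡ 79 (mod 139).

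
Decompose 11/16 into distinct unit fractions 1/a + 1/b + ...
1/2 + 1/6 + 1/48

Greedy algorithm:
11/16: ceiling(16/11) = 2, use 1/2
3/16: ceiling(16/3) = 6, use 1/6
1/48: ceiling(48/1) = 48, use 1/48
Result: 11/16 = 1/2 + 1/6 + 1/48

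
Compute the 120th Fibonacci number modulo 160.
0

Matrix identity: Q^n = [[F_(n+1), F_n], [F_n, F_(n-1)]] with Q = [[1,1],[1,0]].
n = 120 = 1111000₂. Square-and-multiply, entries mod 160:
Q^1 = [[1,1],[1,0]]
Q^3 = (Q^1)²·Q = [[3,2],[2,1]]
Q^7 = (Q^3)²·Q = [[21,13],[13,8]]
Q^15 = (Q^7)²·Q = [[27,130],[130,57]]
Q^30 = (Q^15)² = [[29,40],[40,149]]
Q^60 = (Q^30)² = [[41,80],[80,121]]
Q^120 = (Q^60)² = [[81,0],[0,81]]
F_120 mod 160 = Q^120[0][1] = 0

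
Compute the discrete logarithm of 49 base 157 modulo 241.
214

Baby-step giant-step with step n = ⌈√241⌉ = 16.
Baby steps 157^j mod 241 (j:value) for j=0..15: 0:1, 1:157, 2:67, 3:156, 4:151, 5:89, 6:236, 7:179, 8:147, 9:184, 10:209, 11:37, 12:25, 13:69, 14:229, 15:44.
Giant-step multiplier: 157^(-16) ≡ 157^(240-16) = 157^224 ≡ 119 (mod 241).
Giant steps γ_i = 49·119^i mod 241: γ_0=49, γ_1=47, γ_2=50, γ_3=166, γ_4=233, γ_5=12, γ_6=223, γ_7=27, γ_8=80, γ_9=121, γ_10=180, γ_11=212, γ_12=164, γ_13=236 (in table at j=6).
x = i·n + j = 13·16 + 6 = 214.
Check: 157^214 ≡ 49 (mod 241).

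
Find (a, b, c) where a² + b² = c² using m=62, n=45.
(1819, 5580, 5869)

Euclid's formula: a = m² - n², b = 2mn, c = m² + n²
m = 62, n = 45
a = 62² - 45² = 3844 - 2025 = 1819
b = 2 × 62 × 45 = 5580
c = 62² + 45² = 3844 + 2025 = 5869
Verification: 1819² + 5580² = 3308761 + 31136400 = 34445161 = 5869² ✓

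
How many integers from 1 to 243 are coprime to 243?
162

243 = 3^5
φ(n) = n × ∏(1 - 1/p) for each prime p dividing n
φ(243) = 243 × (1 - 1/3) = 162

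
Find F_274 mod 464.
311

Matrix identity: Q^n = [[F_(n+1), F_n], [F_n, F_(n-1)]] with Q = [[1,1],[1,0]].
n = 274 = 100010010₂. Square-and-multiply, entries mod 464:
Q^1 = [[1,1],[1,0]]
Q^2 = (Q^1)² = [[2,1],[1,1]]
Q^4 = (Q^2)² = [[5,3],[3,2]]
Q^8 = (Q^4)² = [[34,21],[21,13]]
Q^17 = (Q^8)²·Q = [[264,205],[205,59]]
Q^34 = (Q^17)² = [[361,327],[327,34]]
Q^68 = (Q^34)² = [[146,173],[173,437]]
Q^137 = (Q^68)²·Q = [[376,205],[205,171]]
Q^274 = (Q^137)² = [[121,311],[311,274]]
F_274 mod 464 = Q^274[0][1] = 311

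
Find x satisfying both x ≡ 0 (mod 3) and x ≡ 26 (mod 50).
126

Using Chinese Remainder Theorem:
M = 3 × 50 = 150
M1 = 50, M2 = 3
y1 = 50^(-1) mod 3 = 2
y2 = 3^(-1) mod 50 = 17
x = (0×50×2 + 26×3×17) mod 150 = 126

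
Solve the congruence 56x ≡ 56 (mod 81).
x ≡ 1 (mod 81)

gcd(56, 81) = 1, which divides 56, so solutions exist.
Find 56^(-1) mod 81 by the extended Euclidean algorithm:
81 = 1 × 56 + 25  ⟹  25 = (1)·81 + (-1)·56
56 = 2 × 25 + 6  ⟹  6 = (-2)·81 + (3)·56
25 = 4 × 6 + 1  ⟹  1 = (9)·81 + (-13)·56
So (-13)·56 ≡ 1 (mod 81), i.e. 56^(-1) ≡ -13 ≡ 68 (mod 81).
x ≡ 68 × 56 = 3808 ≡ 1 (mod 81).
Check: 56 × 1 = 56 ≡ 56 (mod 81).
Unique solution: x ≡ 1 (mod 81)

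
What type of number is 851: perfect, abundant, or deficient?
deficient

Proper divisors of 851: sum = 1 + 23 + 37 = 61
Since 61 < 851, 851 is deficient.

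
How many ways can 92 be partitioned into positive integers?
72533807

p(n) counts ways to write n as a sum of positive integers (order ignored).
Euler's pentagonal recurrence: p(k) = p(k-1) + p(k-2) - p(k-5) - p(k-7) + p(k-12) + p(k-15) - ... (offsets j(3j∓1)/2, signs ++--, p(0)=1, p(<0)=0).
DP table for k = 0..91: p(0)=1, p(1)=1, p(2)=2, p(3)=3, p(4)=5, p(5)=7, p(6)=11, p(7)=15, p(8)=22, p(9)=30, p(10)=42, p(11)=56, p(12)=77, p(13)=101, p(14)=135, p(15)=176, p(16)=231, p(17)=297, p(18)=385, p(19)=490, p(20)=627, p(21)=792, p(22)=1002, p(23)=1255, p(24)=1575, p(25)=1958, p(26)=2436, p(27)=3010, p(28)=3718, p(29)=4565, p(30)=5604, p(31)=6842, p(32)=8349, p(33)=10143, p(34)=12310, p(35)=14883, p(36)=17977, p(37)=21637, p(38)=26015, p(39)=31185, p(40)=37338, p(41)=44583, p(42)=53174, p(43)=63261, p(44)=75175, p(45)=89134, p(46)=105558, p(47)=124754, p(48)=147273, p(49)=173525, p(50)=204226, p(51)=239943, p(52)=281589, p(53)=329931, p(54)=386155, p(55)=451276, p(56)=526823, p(57)=614154, p(58)=715220, p(59)=831820, p(60)=966467, p(61)=1121505, p(62)=1300156, p(63)=1505499, p(64)=1741630, p(65)=2012558, p(66)=2323520, p(67)=2679689, p(68)=3087735, p(69)=3554345, p(70)=4087968, p(71)=4697205, p(72)=5392783, p(73)=6185689, p(74)=7089500, p(75)=8118264, p(76)=9289091, p(77)=10619863, p(78)=12132164, p(79)=13848650, p(80)=15796476, p(81)=18004327, p(82)=20506255, p(83)=23338469, p(84)=26543660, p(85)=30167357, p(86)=34262962, p(87)=38887673, p(88)=44108109, p(89)=49995925, p(90)=56634173, p(91)=64112359.
Final step: p(92) = p(91) + p(90) - p(87) - p(85) + p(80) + p(77) - p(70) - p(66) + p(57) + p(52) - p(41) - p(35) + p(22) + p(15) - p(0)
= 64112359 + 56634173 - 38887673 - 30167357 + 15796476 + 10619863 - 4087968 - 2323520 + 614154 + 281589 - 44583 - 14883 + 1002 + 176 - 1
= 72533807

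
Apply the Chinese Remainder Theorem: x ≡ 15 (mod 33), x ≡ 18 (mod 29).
279

Using Chinese Remainder Theorem:
M = 33 × 29 = 957
M1 = 29, M2 = 33
y1 = 29^(-1) mod 33 = 8
y2 = 33^(-1) mod 29 = 22
x = (15×29×8 + 18×33×22) mod 957 = 279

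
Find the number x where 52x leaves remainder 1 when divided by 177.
160

gcd(52, 177) = 1, so the inverse exists.
Extended Euclidean algorithm on (177, 52):
177 = 3 × 52 + 21  ⟹  21 = (1)·177 + (-3)·52
52 = 2 × 21 + 10  ⟹  10 = (-2)·177 + (7)·52
21 = 2 × 10 + 1  ⟹  1 = (5)·177 + (-17)·52
So (-17)·52 ≡ 1 (mod 177), i.e. 52^(-1) ≡ -17 ≡ 160 (mod 177).
Check: 52 × 160 = 8320 ≡ 1 (mod 177)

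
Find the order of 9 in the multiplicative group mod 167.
83

167 is prime, so ord(9) divides φ(167) = 166.
Divisors of 166: 1, 2, 83, 166.
Repeated squaring: 9^1 ≡ 9, 9^2 ≡ 81, 9^4 ≡ 48, 9^8 ≡ 133, 9^16 ≡ 154, 9^32 ≡ 2, 9^64 ≡ 4, 9^128 ≡ 16 (mod 167).
Test 9^d mod 167 for each divisor d in increasing order:
9^1 ≡ 9
9^2 ≡ 81
9^83 = 9^64·9^16·9^2·9^1 ≡ 1  ← first divisor giving 1
The order is 83.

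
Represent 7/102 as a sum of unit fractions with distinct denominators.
1/15 + 1/510

Greedy algorithm:
7/102: ceiling(102/7) = 15, use 1/15
1/510: ceiling(510/1) = 510, use 1/510
Result: 7/102 = 1/15 + 1/510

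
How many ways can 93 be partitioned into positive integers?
82010177

p(n) counts ways to write n as a sum of positive integers (order ignored).
Euler's pentagonal recurrence: p(k) = p(k-1) + p(k-2) - p(k-5) - p(k-7) + p(k-12) + p(k-15) - ... (offsets j(3j∓1)/2, signs ++--, p(0)=1, p(<0)=0).
DP table for k = 0..92: p(0)=1, p(1)=1, p(2)=2, p(3)=3, p(4)=5, p(5)=7, p(6)=11, p(7)=15, p(8)=22, p(9)=30, p(10)=42, p(11)=56, p(12)=77, p(13)=101, p(14)=135, p(15)=176, p(16)=231, p(17)=297, p(18)=385, p(19)=490, p(20)=627, p(21)=792, p(22)=1002, p(23)=1255, p(24)=1575, p(25)=1958, p(26)=2436, p(27)=3010, p(28)=3718, p(29)=4565, p(30)=5604, p(31)=6842, p(32)=8349, p(33)=10143, p(34)=12310, p(35)=14883, p(36)=17977, p(37)=21637, p(38)=26015, p(39)=31185, p(40)=37338, p(41)=44583, p(42)=53174, p(43)=63261, p(44)=75175, p(45)=89134, p(46)=105558, p(47)=124754, p(48)=147273, p(49)=173525, p(50)=204226, p(51)=239943, p(52)=281589, p(53)=329931, p(54)=386155, p(55)=451276, p(56)=526823, p(57)=614154, p(58)=715220, p(59)=831820, p(60)=966467, p(61)=1121505, p(62)=1300156, p(63)=1505499, p(64)=1741630, p(65)=2012558, p(66)=2323520, p(67)=2679689, p(68)=3087735, p(69)=3554345, p(70)=4087968, p(71)=4697205, p(72)=5392783, p(73)=6185689, p(74)=7089500, p(75)=8118264, p(76)=9289091, p(77)=10619863, p(78)=12132164, p(79)=13848650, p(80)=15796476, p(81)=18004327, p(82)=20506255, p(83)=23338469, p(84)=26543660, p(85)=30167357, p(86)=34262962, p(87)=38887673, p(88)=44108109, p(89)=49995925, p(90)=56634173, p(91)=64112359, p(92)=72533807.
Final step: p(93) = p(92) + p(91) - p(88) - p(86) + p(81) + p(78) - p(71) - p(67) + p(58) + p(53) - p(42) - p(36) + p(23) + p(16) - p(1)
= 72533807 + 64112359 - 44108109 - 34262962 + 18004327 + 12132164 - 4697205 - 2679689 + 715220 + 329931 - 53174 - 17977 + 1255 + 231 - 1
= 82010177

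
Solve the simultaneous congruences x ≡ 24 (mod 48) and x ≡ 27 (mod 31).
120

Using Chinese Remainder Theorem:
M = 48 × 31 = 1488
M1 = 31, M2 = 48
y1 = 31^(-1) mod 48 = 31
y2 = 48^(-1) mod 31 = 11
x = (24×31×31 + 27×48×11) mod 1488 = 120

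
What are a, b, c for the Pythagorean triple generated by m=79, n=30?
(5341, 4740, 7141)

Euclid's formula: a = m² - n², b = 2mn, c = m² + n²
m = 79, n = 30
a = 79² - 30² = 6241 - 900 = 5341
b = 2 × 79 × 30 = 4740
c = 79² + 30² = 6241 + 900 = 7141
Verification: 5341² + 4740² = 28526281 + 22467600 = 50993881 = 7141² ✓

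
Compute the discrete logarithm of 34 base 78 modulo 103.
6

Baby-step giant-step with step n = ⌈√103⌉ = 11.
Baby steps 78^j mod 103 (j:value) for j=0..10: 0:1, 1:78, 2:7, 3:31, 4:49, 5:11, 6:34, 7:77, 8:32, 9:24, 10:18.
h = 34 is already in the table at j=6, so x = 6.
Check: 78^6 ≡ 34 (mod 103).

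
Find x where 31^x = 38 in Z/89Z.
13

Baby-step giant-step with step n = ⌈√89⌉ = 10.
Baby steps 31^j mod 89 (j:value) for j=0..9: 0:1, 1:31, 2:71, 3:65, 4:57, 5:76, 6:42, 7:56, 8:45, 9:60.
Giant-step multiplier: 31^(-10) ≡ 31^(88-10) = 31^78 ≡ 79 (mod 89).
Giant steps γ_i = 38·79^i mod 89: γ_0=38, γ_1=65 (in table at j=3).
x = i·n + j = 1·10 + 3 = 13.
Check: 31^13 ≡ 38 (mod 89).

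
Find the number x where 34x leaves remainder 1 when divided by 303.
205

gcd(34, 303) = 1, so the inverse exists.
Extended Euclidean algorithm on (303, 34):
303 = 8 × 34 + 31  ⟹  31 = (1)·303 + (-8)·34
34 = 1 × 31 + 3  ⟹  3 = (-1)·303 + (9)·34
31 = 10 × 3 + 1  ⟹  1 = (11)·303 + (-98)·34
So (-98)·34 ≡ 1 (mod 303), i.e. 34^(-1) ≡ -98 ≡ 205 (mod 303).
Check: 34 × 205 = 6970 ≡ 1 (mod 303)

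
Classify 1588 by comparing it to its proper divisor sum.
deficient

Proper divisors of 1588: sum = 1 + 2 + 4 + 397 + 794 = 1198
Since 1198 < 1588, 1588 is deficient.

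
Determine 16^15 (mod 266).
64

Repeated squaring. Binary of 15 = 1111.
16^1 ≡ 16 (mod 266); 16^2 ≡ 256 (mod 266); 16^4 ≡ 100 (mod 266); 16^8 ≡ 158 (mod 266)
16^15 = 16^1 × 16^2 × 16^4 × 16^8 ≡ 64 (mod 266)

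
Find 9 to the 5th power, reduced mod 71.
48

Repeated squaring. Binary of 5 = 101.
9^1 ≡ 9 (mod 71); 9^2 ≡ 10 (mod 71); 9^4 ≡ 29 (mod 71)
9^5 = 9^1 × 9^4 ≡ 48 (mod 71)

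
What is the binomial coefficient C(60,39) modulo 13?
4

Using Lucas' theorem:
Write n=60 and k=39 in base 13:
n in base 13: [4, 8]
k in base 13: [3, 0]
C(60,39) mod 13 = ∏ C(n_i, k_i) mod 13
Digit binomials (mod 13): C(4,3) = 4; C(8,0) = 1
Product: 4 × 1 = 4 ≡ 4 (mod 13)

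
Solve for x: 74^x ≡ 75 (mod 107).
64

Baby-step giant-step with step n = ⌈√107⌉ = 11.
Baby steps 74^j mod 107 (j:value) for j=0..10: 0:1, 1:74, 2:19, 3:15, 4:40, 5:71, 6:11, 7:65, 8:102, 9:58, 10:12.
Giant-step multiplier: 74^(-11) ≡ 74^(106-11) = 74^95 ≡ 97 (mod 107).
Giant steps γ_i = 75·97^i mod 107: γ_0=75, γ_1=106, γ_2=10, γ_3=7, γ_4=37, γ_5=58 (in table at j=9).
x = i·n + j = 5·11 + 9 = 64.
Check: 74^64 ≡ 75 (mod 107).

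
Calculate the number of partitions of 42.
53174

p(n) counts ways to write n as a sum of positive integers (order ignored).
Euler's pentagonal recurrence: p(k) = p(k-1) + p(k-2) - p(k-5) - p(k-7) + p(k-12) + p(k-15) - ... (offsets j(3j∓1)/2, signs ++--, p(0)=1, p(<0)=0).
DP table for k = 0..41: p(0)=1, p(1)=1, p(2)=2, p(3)=3, p(4)=5, p(5)=7, p(6)=11, p(7)=15, p(8)=22, p(9)=30, p(10)=42, p(11)=56, p(12)=77, p(13)=101, p(14)=135, p(15)=176, p(16)=231, p(17)=297, p(18)=385, p(19)=490, p(20)=627, p(21)=792, p(22)=1002, p(23)=1255, p(24)=1575, p(25)=1958, p(26)=2436, p(27)=3010, p(28)=3718, p(29)=4565, p(30)=5604, p(31)=6842, p(32)=8349, p(33)=10143, p(34)=12310, p(35)=14883, p(36)=17977, p(37)=21637, p(38)=26015, p(39)=31185, p(40)=37338, p(41)=44583.
Final step: p(42) = p(41) + p(40) - p(37) - p(35) + p(30) + p(27) - p(20) - p(16) + p(7) + p(2)
= 44583 + 37338 - 21637 - 14883 + 5604 + 3010 - 627 - 231 + 15 + 2
= 53174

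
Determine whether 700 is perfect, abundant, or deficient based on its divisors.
abundant

Proper divisors of 700: sum = 1 + 2 + 4 + 5 + 7 + 10 + 14 + 20 + ... + 100 + 140 + 175 + 350 (17 divisors) = 1036
Since 1036 > 700, 700 is abundant.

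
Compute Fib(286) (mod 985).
133

Matrix identity: Q^n = [[F_(n+1), F_n], [F_n, F_(n-1)]] with Q = [[1,1],[1,0]].
n = 286 = 100011110₂. Square-and-multiply, entries mod 985:
Q^1 = [[1,1],[1,0]]
Q^2 = (Q^1)² = [[2,1],[1,1]]
Q^4 = (Q^2)² = [[5,3],[3,2]]
Q^8 = (Q^4)² = [[34,21],[21,13]]
Q^17 = (Q^8)²·Q = [[614,612],[612,2]]
Q^35 = (Q^17)²·Q = [[707,970],[970,722]]
Q^71 = (Q^35)²·Q = [[914,679],[679,235]]
Q^143 = (Q^71)²·Q = [[228,177],[177,51]]
Q^286 = (Q^143)² = [[573,133],[133,440]]
F_286 mod 985 = Q^286[0][1] = 133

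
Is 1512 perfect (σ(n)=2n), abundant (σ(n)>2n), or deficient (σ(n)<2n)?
abundant

Proper divisors of 1512: sum = 1 + 2 + 3 + 4 + 6 + 7 + 8 + 9 + ... + 252 + 378 + 504 + 756 (31 divisors) = 3288
Since 3288 > 1512, 1512 is abundant.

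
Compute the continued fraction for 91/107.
[0; 1, 5, 1, 2, 5]

Euclidean algorithm steps:
91 = 0 × 107 + 91
107 = 1 × 91 + 16
91 = 5 × 16 + 11
16 = 1 × 11 + 5
11 = 2 × 5 + 1
5 = 5 × 1 + 0
Continued fraction: [0; 1, 5, 1, 2, 5]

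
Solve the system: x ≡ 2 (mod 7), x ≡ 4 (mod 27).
58

Using Chinese Remainder Theorem:
M = 7 × 27 = 189
M1 = 27, M2 = 7
y1 = 27^(-1) mod 7 = 6
y2 = 7^(-1) mod 27 = 4
x = (2×27×6 + 4×7×4) mod 189 = 58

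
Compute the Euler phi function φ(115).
88

115 = 5 × 23
φ(n) = n × ∏(1 - 1/p) for each prime p dividing n
φ(115) = 115 × (1 - 1/5) × (1 - 1/23) = 88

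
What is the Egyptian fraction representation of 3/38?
1/13 + 1/494

Greedy algorithm:
3/38: ceiling(38/3) = 13, use 1/13
1/494: ceiling(494/1) = 494, use 1/494
Result: 3/38 = 1/13 + 1/494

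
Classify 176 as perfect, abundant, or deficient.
abundant

Proper divisors of 176: sum = 1 + 2 + 4 + 8 + 11 + 16 + 22 + 44 + 88 = 196
Since 196 > 176, 176 is abundant.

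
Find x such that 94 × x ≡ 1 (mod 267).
196

gcd(94, 267) = 1, so the inverse exists.
Extended Euclidean algorithm on (267, 94):
267 = 2 × 94 + 79  ⟹  79 = (1)·267 + (-2)·94
94 = 1 × 79 + 15  ⟹  15 = (-1)·267 + (3)·94
79 = 5 × 15 + 4  ⟹  4 = (6)·267 + (-17)·94
15 = 3 × 4 + 3  ⟹  3 = (-19)·267 + (54)·94
4 = 1 × 3 + 1  ⟹  1 = (25)·267 + (-71)·94
So (-71)·94 ≡ 1 (mod 267), i.e. 94^(-1) ≡ -71 ≡ 196 (mod 267).
Check: 94 × 196 = 18424 ≡ 1 (mod 267)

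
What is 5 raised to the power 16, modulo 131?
27

Repeated squaring. Binary of 16 = 10000.
5^1 ≡ 5 (mod 131); 5^2 ≡ 25 (mod 131); 5^4 ≡ 101 (mod 131); 5^8 ≡ 114 (mod 131); 5^16 ≡ 27 (mod 131)
5^16 = 5^16 ≡ 27 (mod 131)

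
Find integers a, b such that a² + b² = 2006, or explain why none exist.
Not possible

Factorization: 2006 = 2 × 17 × 59
By Fermat: n is sum of two squares iff every prime p ≡ 3 (mod 4) appears to even power.
Prime(s) ≡ 3 (mod 4) with odd exponent: [(59, 1)]
Therefore 2006 cannot be expressed as a² + b².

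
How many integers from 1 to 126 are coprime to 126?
36

126 = 2 × 3^2 × 7
φ(n) = n × ∏(1 - 1/p) for each prime p dividing n
φ(126) = 126 × (1 - 1/2) × (1 - 1/3) × (1 - 1/7) = 36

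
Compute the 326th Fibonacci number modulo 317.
296

Matrix identity: Q^n = [[F_(n+1), F_n], [F_n, F_(n-1)]] with Q = [[1,1],[1,0]].
n = 326 = 101000110₂. Square-and-multiply, entries mod 317:
Q^1 = [[1,1],[1,0]]
Q^2 = (Q^1)² = [[2,1],[1,1]]
Q^5 = (Q^2)²·Q = [[8,5],[5,3]]
Q^10 = (Q^5)² = [[89,55],[55,34]]
Q^20 = (Q^10)² = [[168,108],[108,60]]
Q^40 = (Q^20)² = [[263,215],[215,48]]
Q^81 = (Q^40)²·Q = [[301,6],[6,295]]
Q^163 = (Q^81)²·Q = [[64,292],[292,89]]
Q^326 = (Q^163)² = [[283,296],[296,304]]
F_326 mod 317 = Q^326[0][1] = 296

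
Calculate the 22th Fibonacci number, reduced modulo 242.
45

Matrix identity: Q^n = [[F_(n+1), F_n], [F_n, F_(n-1)]] with Q = [[1,1],[1,0]].
n = 22 = 10110₂. Square-and-multiply, entries mod 242:
Q^1 = [[1,1],[1,0]]
Q^2 = (Q^1)² = [[2,1],[1,1]]
Q^5 = (Q^2)²·Q = [[8,5],[5,3]]
Q^11 = (Q^5)²·Q = [[144,89],[89,55]]
Q^22 = (Q^11)² = [[101,45],[45,56]]
F_22 mod 242 = Q^22[0][1] = 45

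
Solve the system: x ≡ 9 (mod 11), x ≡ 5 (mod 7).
75

Using Chinese Remainder Theorem:
M = 11 × 7 = 77
M1 = 7, M2 = 11
y1 = 7^(-1) mod 11 = 8
y2 = 11^(-1) mod 7 = 2
x = (9×7×8 + 5×11×2) mod 77 = 75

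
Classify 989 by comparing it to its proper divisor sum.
deficient

Proper divisors of 989: sum = 1 + 23 + 43 = 67
Since 67 < 989, 989 is deficient.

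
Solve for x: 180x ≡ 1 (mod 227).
198

gcd(180, 227) = 1, so the inverse exists.
Extended Euclidean algorithm on (227, 180):
227 = 1 × 180 + 47  ⟹  47 = (1)·227 + (-1)·180
180 = 3 × 47 + 39  ⟹  39 = (-3)·227 + (4)·180
47 = 1 × 39 + 8  ⟹  8 = (4)·227 + (-5)·180
39 = 4 × 8 + 7  ⟹  7 = (-19)·227 + (24)·180
8 = 1 × 7 + 1  ⟹  1 = (23)·227 + (-29)·180
So (-29)·180 ≡ 1 (mod 227), i.e. 180^(-1) ≡ -29 ≡ 198 (mod 227).
Check: 180 × 198 = 35640 ≡ 1 (mod 227)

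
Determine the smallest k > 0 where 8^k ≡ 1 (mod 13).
4

13 is prime, so ord(8) divides φ(13) = 12.
Divisors of 12: 1, 2, 3, 4, 6, 12.
Repeated squaring: 8^1 ≡ 8, 8^2 ≡ 12, 8^4 ≡ 1, 8^8 ≡ 1 (mod 13).
Test 8^d mod 13 for each divisor d in increasing order:
8^1 ≡ 8
8^2 ≡ 12
8^3 = 8^2·8^1 ≡ 5
8^4 ≡ 1  ← first divisor giving 1
The order is 4.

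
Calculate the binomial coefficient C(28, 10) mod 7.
0

Using Lucas' theorem:
Write n=28 and k=10 in base 7:
n in base 7: [4, 0]
k in base 7: [1, 3]
C(28,10) mod 7 = ∏ C(n_i, k_i) mod 7
Digit binomials (mod 7): C(4,1) = 4; C(0,3) = 0 (k_i > n_i)
Product: 4 × 0 = 0 ≡ 0 (mod 7)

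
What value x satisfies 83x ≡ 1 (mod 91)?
34

gcd(83, 91) = 1, so the inverse exists.
Extended Euclidean algorithm on (91, 83):
91 = 1 × 83 + 8  ⟹  8 = (1)·91 + (-1)·83
83 = 10 × 8 + 3  ⟹  3 = (-10)·91 + (11)·83
8 = 2 × 3 + 2  ⟹  2 = (21)·91 + (-23)·83
3 = 1 × 2 + 1  ⟹  1 = (-31)·91 + (34)·83
So (34)·83 ≡ 1 (mod 91), i.e. 83^(-1) ≡ 34 (mod 91).
Check: 83 × 34 = 2822 ≡ 1 (mod 91)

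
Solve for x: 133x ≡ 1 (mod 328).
37

gcd(133, 328) = 1, so the inverse exists.
Extended Euclidean algorithm on (328, 133):
328 = 2 × 133 + 62  ⟹  62 = (1)·328 + (-2)·133
133 = 2 × 62 + 9  ⟹  9 = (-2)·328 + (5)·133
62 = 6 × 9 + 8  ⟹  8 = (13)·328 + (-32)·133
9 = 1 × 8 + 1  ⟹  1 = (-15)·328 + (37)·133
So (37)·133 ≡ 1 (mod 328), i.e. 133^(-1) ≡ 37 (mod 328).
Check: 133 × 37 = 4921 ≡ 1 (mod 328)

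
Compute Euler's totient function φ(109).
108

109 = 109
φ(n) = n × ∏(1 - 1/p) for each prime p dividing n
φ(109) = 109 × (1 - 1/109) = 108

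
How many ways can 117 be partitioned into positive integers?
1327710076

p(n) counts ways to write n as a sum of positive integers (order ignored).
Euler's pentagonal recurrence: p(k) = p(k-1) + p(k-2) - p(k-5) - p(k-7) + p(k-12) + p(k-15) - ... (offsets j(3j∓1)/2, signs ++--, p(0)=1, p(<0)=0).
DP table for k = 0..116: p(0)=1, p(1)=1, p(2)=2, p(3)=3, p(4)=5, p(5)=7, p(6)=11, p(7)=15, p(8)=22, p(9)=30, p(10)=42, p(11)=56, p(12)=77, p(13)=101, p(14)=135, p(15)=176, p(16)=231, p(17)=297, p(18)=385, p(19)=490, p(20)=627, p(21)=792, p(22)=1002, p(23)=1255, p(24)=1575, p(25)=1958, p(26)=2436, p(27)=3010, p(28)=3718, p(29)=4565, p(30)=5604, p(31)=6842, p(32)=8349, p(33)=10143, p(34)=12310, p(35)=14883, p(36)=17977, p(37)=21637, p(38)=26015, p(39)=31185, p(40)=37338, p(41)=44583, p(42)=53174, p(43)=63261, p(44)=75175, p(45)=89134, p(46)=105558, p(47)=124754, p(48)=147273, p(49)=173525, p(50)=204226, p(51)=239943, p(52)=281589, p(53)=329931, p(54)=386155, p(55)=451276, p(56)=526823, p(57)=614154, p(58)=715220, p(59)=831820, p(60)=966467, p(61)=1121505, p(62)=1300156, p(63)=1505499, p(64)=1741630, p(65)=2012558, p(66)=2323520, p(67)=2679689, p(68)=3087735, p(69)=3554345, p(70)=4087968, p(71)=4697205, p(72)=5392783, p(73)=6185689, p(74)=7089500, p(75)=8118264, p(76)=9289091, p(77)=10619863, p(78)=12132164, p(79)=13848650, p(80)=15796476, p(81)=18004327, p(82)=20506255, p(83)=23338469, p(84)=26543660, p(85)=30167357, p(86)=34262962, p(87)=38887673, p(88)=44108109, p(89)=49995925, p(90)=56634173, p(91)=64112359, p(92)=72533807, p(93)=82010177, p(94)=92669720, p(95)=104651419, p(96)=118114304, p(97)=133230930, p(98)=150198136, p(99)=169229875, p(100)=190569292, p(101)=214481126, p(102)=241265379, p(103)=271248950, p(104)=304801365, p(105)=342325709, p(106)=384276336, p(107)=431149389, p(108)=483502844, p(109)=541946240, p(110)=607163746, p(111)=679903203, p(112)=761002156, p(113)=851376628, p(114)=952050665, p(115)=1064144451, p(116)=1188908248.
Final step: p(117) = p(116) + p(115) - p(112) - p(110) + p(105) + p(102) - p(95) - p(91) + p(82) + p(77) - p(66) - p(60) + p(47) + p(40) - p(25) - p(17) + p(0)
= 1188908248 + 1064144451 - 761002156 - 607163746 + 342325709 + 241265379 - 104651419 - 64112359 + 20506255 + 10619863 - 2323520 - 966467 + 124754 + 37338 - 1958 - 297 + 1
= 1327710076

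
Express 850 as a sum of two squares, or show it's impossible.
3² + 29² (a=3, b=29)

Factorization: 850 = 2 × 5^2 × 17
By Fermat: n is sum of two squares iff every prime p ≡ 3 (mod 4) appears to even power.
All primes ≡ 3 (mod 4) appear to even power.
Search a = 0, 1, 2, … for 850 - a² a perfect square: first hit at a = 3: 850 - 9 = 841 = 29².
850 = 3² + 29² = 9 + 841 ✓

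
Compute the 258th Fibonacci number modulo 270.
154

Matrix identity: Q^n = [[F_(n+1), F_n], [F_n, F_(n-1)]] with Q = [[1,1],[1,0]].
n = 258 = 100000010₂. Square-and-multiply, entries mod 270:
Q^1 = [[1,1],[1,0]]
Q^2 = (Q^1)² = [[2,1],[1,1]]
Q^4 = (Q^2)² = [[5,3],[3,2]]
Q^8 = (Q^4)² = [[34,21],[21,13]]
Q^16 = (Q^8)² = [[247,177],[177,70]]
Q^32 = (Q^16)² = [[268,219],[219,49]]
Q^64 = (Q^32)² = [[175,33],[33,142]]
Q^129 = (Q^64)²·Q = [[55,124],[124,201]]
Q^258 = (Q^129)² = [[41,154],[154,157]]
F_258 mod 270 = Q^258[0][1] = 154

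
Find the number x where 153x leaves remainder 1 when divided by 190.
77

gcd(153, 190) = 1, so the inverse exists.
Extended Euclidean algorithm on (190, 153):
190 = 1 × 153 + 37  ⟹  37 = (1)·190 + (-1)·153
153 = 4 × 37 + 5  ⟹  5 = (-4)·190 + (5)·153
37 = 7 × 5 + 2  ⟹  2 = (29)·190 + (-36)·153
5 = 2 × 2 + 1  ⟹  1 = (-62)·190 + (77)·153
So (77)·153 ≡ 1 (mod 190), i.e. 153^(-1) ≡ 77 (mod 190).
Check: 153 × 77 = 11781 ≡ 1 (mod 190)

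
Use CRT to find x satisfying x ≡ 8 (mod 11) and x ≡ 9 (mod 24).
129

Using Chinese Remainder Theorem:
M = 11 × 24 = 264
M1 = 24, M2 = 11
y1 = 24^(-1) mod 11 = 6
y2 = 11^(-1) mod 24 = 11
x = (8×24×6 + 9×11×11) mod 264 = 129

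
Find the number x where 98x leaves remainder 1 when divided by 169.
119

gcd(98, 169) = 1, so the inverse exists.
Extended Euclidean algorithm on (169, 98):
169 = 1 × 98 + 71  ⟹  71 = (1)·169 + (-1)·98
98 = 1 × 71 + 27  ⟹  27 = (-1)·169 + (2)·98
71 = 2 × 27 + 17  ⟹  17 = (3)·169 + (-5)·98
27 = 1 × 17 + 10  ⟹  10 = (-4)·169 + (7)·98
17 = 1 × 10 + 7  ⟹  7 = (7)·169 + (-12)·98
10 = 1 × 7 + 3  ⟹  3 = (-11)·169 + (19)·98
7 = 2 × 3 + 1  ⟹  1 = (29)·169 + (-50)·98
So (-50)·98 ≡ 1 (mod 169), i.e. 98^(-1) ≡ -50 ≡ 119 (mod 169).
Check: 98 × 119 = 11662 ≡ 1 (mod 169)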